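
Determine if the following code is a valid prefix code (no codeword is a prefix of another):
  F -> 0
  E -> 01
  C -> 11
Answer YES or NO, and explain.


Checking each pair (does one codeword prefix another?):
  F='0' vs E='01': prefix -- VIOLATION

NO -- this is NOT a valid prefix code. F (0) is a prefix of E (01).


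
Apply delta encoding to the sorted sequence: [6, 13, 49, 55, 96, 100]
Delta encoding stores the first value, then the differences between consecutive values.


First value: 6
Deltas:
  13 - 6 = 7
  49 - 13 = 36
  55 - 49 = 6
  96 - 55 = 41
  100 - 96 = 4


Delta encoded: [6, 7, 36, 6, 41, 4]


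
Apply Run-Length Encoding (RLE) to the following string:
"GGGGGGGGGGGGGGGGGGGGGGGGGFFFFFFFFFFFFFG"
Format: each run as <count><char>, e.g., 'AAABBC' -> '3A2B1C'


Scanning runs left to right:
  i=0: run of 'G' x 25 -> '25G'
  i=25: run of 'F' x 13 -> '13F'
  i=38: run of 'G' x 1 -> '1G'

RLE = 25G13F1G


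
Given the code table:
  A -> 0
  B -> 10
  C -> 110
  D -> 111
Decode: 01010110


Decoding:
0 -> A
10 -> B
10 -> B
110 -> C


Result: ABBC


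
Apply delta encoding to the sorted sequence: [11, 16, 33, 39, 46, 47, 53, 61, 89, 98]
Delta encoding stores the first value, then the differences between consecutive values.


First value: 11
Deltas:
  16 - 11 = 5
  33 - 16 = 17
  39 - 33 = 6
  46 - 39 = 7
  47 - 46 = 1
  53 - 47 = 6
  61 - 53 = 8
  89 - 61 = 28
  98 - 89 = 9


Delta encoded: [11, 5, 17, 6, 7, 1, 6, 8, 28, 9]


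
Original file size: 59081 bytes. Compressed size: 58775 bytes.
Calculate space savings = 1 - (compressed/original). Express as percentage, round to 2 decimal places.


ratio = compressed/original = 58775/59081 = 0.994821
savings = 1 - ratio = 1 - 0.994821 = 0.005179
as a percentage: 0.005179 * 100 = 0.52%

Space savings = 1 - 58775/59081 = 0.52%


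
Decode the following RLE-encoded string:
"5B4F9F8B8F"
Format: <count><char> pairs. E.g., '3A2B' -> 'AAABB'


Expanding each <count><char> pair:
  5B -> 'BBBBB'
  4F -> 'FFFF'
  9F -> 'FFFFFFFFF'
  8B -> 'BBBBBBBB'
  8F -> 'FFFFFFFF'

Decoded = BBBBBFFFFFFFFFFFFFBBBBBBBBFFFFFFFF


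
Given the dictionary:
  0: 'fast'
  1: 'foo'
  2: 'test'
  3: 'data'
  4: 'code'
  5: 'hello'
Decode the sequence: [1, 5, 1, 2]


Look up each index in the dictionary:
  1 -> 'foo'
  5 -> 'hello'
  1 -> 'foo'
  2 -> 'test'

Decoded: "foo hello foo test"


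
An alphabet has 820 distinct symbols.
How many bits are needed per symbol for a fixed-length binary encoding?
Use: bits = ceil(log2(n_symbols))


log2(820) = 9.6795
Bracket: 2^9 = 512 < 820 <= 2^10 = 1024
So ceil(log2(820)) = 10

bits = ceil(log2(820)) = ceil(9.6795) = 10 bits


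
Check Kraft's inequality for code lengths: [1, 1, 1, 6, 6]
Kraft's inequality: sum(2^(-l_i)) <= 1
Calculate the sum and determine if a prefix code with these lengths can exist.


Sum = 2^(-1) + 2^(-1) + 2^(-1) + 2^(-6) + 2^(-6)
    = 0.5 + 0.5 + 0.5 + 0.015625 + 0.015625
    = 98/64 = 1.53125
Since 1.53125 > 1, Kraft's inequality is NOT satisfied.
A prefix code with these lengths CANNOT exist.

Kraft sum = 1.53125. Not satisfied.


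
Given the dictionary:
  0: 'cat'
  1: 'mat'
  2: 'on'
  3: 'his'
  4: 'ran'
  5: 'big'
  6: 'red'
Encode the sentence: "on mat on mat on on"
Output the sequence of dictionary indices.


Look up each word in the dictionary:
  'on' -> 2
  'mat' -> 1
  'on' -> 2
  'mat' -> 1
  'on' -> 2
  'on' -> 2

Encoded: [2, 1, 2, 1, 2, 2]


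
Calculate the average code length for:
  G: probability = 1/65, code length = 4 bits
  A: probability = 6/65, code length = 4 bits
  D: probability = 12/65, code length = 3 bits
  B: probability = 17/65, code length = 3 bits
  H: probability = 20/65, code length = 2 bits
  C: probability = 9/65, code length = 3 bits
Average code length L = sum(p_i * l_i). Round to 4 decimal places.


Weighted contributions p_i * l_i:
  G: (1/65) * 4 = 4/65
  A: (6/65) * 4 = 24/65
  D: (12/65) * 3 = 36/65
  B: (17/65) * 3 = 51/65
  H: (20/65) * 2 = 40/65
  C: (9/65) * 3 = 27/65
Sum = (4 + 24 + 36 + 51 + 40 + 27)/65 = 182/65

L = 182/65 = 2.8000 bits/symbol


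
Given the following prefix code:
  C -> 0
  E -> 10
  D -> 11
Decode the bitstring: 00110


Decoding step by step:
Bits 0 -> C
Bits 0 -> C
Bits 11 -> D
Bits 0 -> C


Decoded message: CCDC


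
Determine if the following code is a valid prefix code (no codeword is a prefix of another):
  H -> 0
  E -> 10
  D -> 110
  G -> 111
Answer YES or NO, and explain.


Checking each pair (does one codeword prefix another?):
  H='0' vs E='10': no prefix
  H='0' vs D='110': no prefix
  H='0' vs G='111': no prefix
  E='10' vs H='0': no prefix
  E='10' vs D='110': no prefix
  E='10' vs G='111': no prefix
  D='110' vs H='0': no prefix
  D='110' vs E='10': no prefix
  D='110' vs G='111': no prefix
  G='111' vs H='0': no prefix
  G='111' vs E='10': no prefix
  G='111' vs D='110': no prefix
No violation found over all pairs.

YES -- this is a valid prefix code. No codeword is a prefix of any other codeword.


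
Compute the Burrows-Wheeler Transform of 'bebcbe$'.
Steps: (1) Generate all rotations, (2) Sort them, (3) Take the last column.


Rotations (sorted):
  0: $bebcbe -> last char: e
  1: bcbe$be -> last char: e
  2: be$bebc -> last char: c
  3: bebcbe$ -> last char: $
  4: cbe$beb -> last char: b
  5: e$bebcb -> last char: b
  6: ebcbe$b -> last char: b


BWT = eec$bbb


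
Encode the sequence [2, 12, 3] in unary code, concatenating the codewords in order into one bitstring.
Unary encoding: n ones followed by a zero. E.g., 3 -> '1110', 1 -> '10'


Encode each number as n ones followed by a terminating 0:
  2 -> 110 (3 bits)
  12 -> 1111111111110 (13 bits)
  3 -> 1110 (4 bits)
Total length = 3 + 13 + 4 = 20 bits.

Unary([2, 12, 3]) = 11011111111111101110 (20 bits)


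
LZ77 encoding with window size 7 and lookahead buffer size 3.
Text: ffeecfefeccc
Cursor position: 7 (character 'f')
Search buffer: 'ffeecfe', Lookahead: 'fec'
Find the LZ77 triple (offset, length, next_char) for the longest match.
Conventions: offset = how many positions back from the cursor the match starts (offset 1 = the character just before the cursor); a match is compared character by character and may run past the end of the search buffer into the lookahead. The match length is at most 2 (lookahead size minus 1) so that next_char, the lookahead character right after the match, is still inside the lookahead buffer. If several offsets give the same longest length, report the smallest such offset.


Try each offset into the search buffer:
  offset=1 (pos 6, char 'e'): match length 0
  offset=2 (pos 5, char 'f'): match length 2
  offset=3 (pos 4, char 'c'): match length 0
  offset=4 (pos 3, char 'e'): match length 0
  offset=5 (pos 2, char 'e'): match length 0
  offset=6 (pos 1, char 'f'): match length 2
  offset=7 (pos 0, char 'f'): match length 1
Longest match has length 2, found at offsets 2, 6; take the smallest, offset 2.
next_char = character at position 7 + 2 = 9 -> 'c'

Best match: offset=2, length=2 (matching 'fe' starting at position 5)
LZ77 triple: (2, 2, 'c')


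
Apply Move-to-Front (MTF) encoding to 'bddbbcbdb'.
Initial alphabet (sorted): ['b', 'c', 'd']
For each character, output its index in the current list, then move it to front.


MTF encoding:
'b': index 0 in ['b', 'c', 'd'] -> ['b', 'c', 'd']
'd': index 2 in ['b', 'c', 'd'] -> ['d', 'b', 'c']
'd': index 0 in ['d', 'b', 'c'] -> ['d', 'b', 'c']
'b': index 1 in ['d', 'b', 'c'] -> ['b', 'd', 'c']
'b': index 0 in ['b', 'd', 'c'] -> ['b', 'd', 'c']
'c': index 2 in ['b', 'd', 'c'] -> ['c', 'b', 'd']
'b': index 1 in ['c', 'b', 'd'] -> ['b', 'c', 'd']
'd': index 2 in ['b', 'c', 'd'] -> ['d', 'b', 'c']
'b': index 1 in ['d', 'b', 'c'] -> ['b', 'd', 'c']


Output: [0, 2, 0, 1, 0, 2, 1, 2, 1]


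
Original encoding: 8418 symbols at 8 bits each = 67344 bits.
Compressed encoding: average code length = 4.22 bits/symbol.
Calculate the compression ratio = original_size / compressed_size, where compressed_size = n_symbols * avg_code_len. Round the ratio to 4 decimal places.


original_size = n_symbols * orig_bits = 8418 * 8 = 67344 bits
compressed_size = n_symbols * avg_code_len = 8418 * 4.22 = 35523.96 bits
ratio = original_size / compressed_size = 67344 / 35523.96 = 1.8957

Compression ratio = 1.8957


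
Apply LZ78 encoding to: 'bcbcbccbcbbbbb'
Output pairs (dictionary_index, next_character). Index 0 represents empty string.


LZ78 encoding steps:
Dictionary: {0: ''}
Step 1: w='' (idx 0), next='b' -> output (0, 'b'), add 'b' as idx 1
Step 2: w='' (idx 0), next='c' -> output (0, 'c'), add 'c' as idx 2
Step 3: w='b' (idx 1), next='c' -> output (1, 'c'), add 'bc' as idx 3
Step 4: w='bc' (idx 3), next='c' -> output (3, 'c'), add 'bcc' as idx 4
Step 5: w='bc' (idx 3), next='b' -> output (3, 'b'), add 'bcb' as idx 5
Step 6: w='b' (idx 1), next='b' -> output (1, 'b'), add 'bb' as idx 6
Step 7: w='bb' (idx 6), end of input -> output (6, '')


Encoded: [(0, 'b'), (0, 'c'), (1, 'c'), (3, 'c'), (3, 'b'), (1, 'b'), (6, '')]


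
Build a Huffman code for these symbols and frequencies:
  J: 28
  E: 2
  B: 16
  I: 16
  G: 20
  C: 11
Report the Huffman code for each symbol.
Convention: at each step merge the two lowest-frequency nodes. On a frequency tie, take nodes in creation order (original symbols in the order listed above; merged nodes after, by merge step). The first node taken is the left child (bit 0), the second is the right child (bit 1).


Huffman tree construction:
Step 1: Merge E(2) + C(11) = 13
Step 2: Merge (E+C)(13) + B(16) = 29
Step 3: Merge I(16) + G(20) = 36
Step 4: Merge J(28) + ((E+C)+B)(29) = 57
Step 5: Merge (I+G)(36) + (J+((E+C)+B))(57) = 93
Read each symbol's code off the tree from the root (left child = 0, right child = 1).

Codes:
  J: 10 (length 2)
  E: 1100 (length 4)
  B: 111 (length 3)
  I: 00 (length 2)
  G: 01 (length 2)
  C: 1101 (length 4)
Average code length: 228/93 = 2.4516 bits/symbol


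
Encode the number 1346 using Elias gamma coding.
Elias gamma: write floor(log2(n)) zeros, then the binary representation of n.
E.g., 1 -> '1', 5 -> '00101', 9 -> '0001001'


num_bits = floor(log2(1346)) + 1 = 11
leading_zeros = num_bits - 1 = 10
binary(1346) = 10101000010

Elias gamma(1346) = '0000000000' + '10101000010' = 000000000010101000010 (21 bits)


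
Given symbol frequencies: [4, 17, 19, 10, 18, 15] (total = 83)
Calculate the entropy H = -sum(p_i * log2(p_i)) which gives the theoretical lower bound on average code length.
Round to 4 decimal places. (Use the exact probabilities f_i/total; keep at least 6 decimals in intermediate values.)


Per-symbol terms -p_i * log2(p_i) with p_i = f_i/83:
  p = 4/83 = 0.048193: log2(p) = -4.375039, -p*log2(p) = 0.210845
  p = 17/83 = 0.204819: log2(p) = -2.287577, -p*log2(p) = 0.468540
  p = 19/83 = 0.228916: log2(p) = -2.127112, -p*log2(p) = 0.486929
  p = 10/83 = 0.120482: log2(p) = -3.053111, -p*log2(p) = 0.367845
  p = 18/83 = 0.216867: log2(p) = -2.205114, -p*log2(p) = 0.478218
  p = 15/83 = 0.180723: log2(p) = -2.468149, -p*log2(p) = 0.446051
H = 0.210845 + 0.468540 + 0.486929 + 0.367845 + 0.478218 + 0.446051 = 2.458428

H = 2.4584 bits/symbol


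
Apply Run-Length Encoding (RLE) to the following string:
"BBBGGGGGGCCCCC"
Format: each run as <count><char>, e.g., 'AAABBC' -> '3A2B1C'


Scanning runs left to right:
  i=0: run of 'B' x 3 -> '3B'
  i=3: run of 'G' x 6 -> '6G'
  i=9: run of 'C' x 5 -> '5C'

RLE = 3B6G5C


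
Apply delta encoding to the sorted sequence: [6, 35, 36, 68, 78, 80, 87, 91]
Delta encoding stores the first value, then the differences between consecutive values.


First value: 6
Deltas:
  35 - 6 = 29
  36 - 35 = 1
  68 - 36 = 32
  78 - 68 = 10
  80 - 78 = 2
  87 - 80 = 7
  91 - 87 = 4


Delta encoded: [6, 29, 1, 32, 10, 2, 7, 4]


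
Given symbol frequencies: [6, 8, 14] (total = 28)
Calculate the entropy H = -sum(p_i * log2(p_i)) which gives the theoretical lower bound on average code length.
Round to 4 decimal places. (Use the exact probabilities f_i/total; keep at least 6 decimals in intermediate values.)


Per-symbol terms -p_i * log2(p_i) with p_i = f_i/28:
  p = 6/28 = 0.214286: log2(p) = -2.222392, -p*log2(p) = 0.476227
  p = 8/28 = 0.285714: log2(p) = -1.807355, -p*log2(p) = 0.516387
  p = 14/28 = 0.500000: log2(p) = -1.000000, -p*log2(p) = 0.500000
H = 0.476227 + 0.516387 + 0.500000 = 1.492614

H = 1.4926 bits/symbol


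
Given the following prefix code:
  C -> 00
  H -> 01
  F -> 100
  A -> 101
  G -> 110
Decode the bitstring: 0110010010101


Decoding step by step:
Bits 01 -> H
Bits 100 -> F
Bits 100 -> F
Bits 101 -> A
Bits 01 -> H


Decoded message: HFFAH


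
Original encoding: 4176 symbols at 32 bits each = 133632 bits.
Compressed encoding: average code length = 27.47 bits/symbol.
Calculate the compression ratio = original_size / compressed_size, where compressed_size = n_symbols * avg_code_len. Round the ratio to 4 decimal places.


original_size = n_symbols * orig_bits = 4176 * 32 = 133632 bits
compressed_size = n_symbols * avg_code_len = 4176 * 27.47 = 114714.72 bits
ratio = original_size / compressed_size = 133632 / 114714.72 = 1.1649

Compression ratio = 1.1649


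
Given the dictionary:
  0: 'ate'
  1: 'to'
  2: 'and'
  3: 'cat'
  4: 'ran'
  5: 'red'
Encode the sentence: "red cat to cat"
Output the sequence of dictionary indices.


Look up each word in the dictionary:
  'red' -> 5
  'cat' -> 3
  'to' -> 1
  'cat' -> 3

Encoded: [5, 3, 1, 3]


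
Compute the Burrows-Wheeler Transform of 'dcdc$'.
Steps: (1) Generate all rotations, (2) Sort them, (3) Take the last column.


Rotations (sorted):
  0: $dcdc -> last char: c
  1: c$dcd -> last char: d
  2: cdc$d -> last char: d
  3: dc$dc -> last char: c
  4: dcdc$ -> last char: $


BWT = cddc$


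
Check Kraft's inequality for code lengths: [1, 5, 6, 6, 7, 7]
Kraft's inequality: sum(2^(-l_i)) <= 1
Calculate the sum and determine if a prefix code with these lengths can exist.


Sum = 2^(-1) + 2^(-5) + 2^(-6) + 2^(-6) + 2^(-7) + 2^(-7)
    = 0.5 + 0.03125 + 0.015625 + 0.015625 + 0.0078125 + 0.0078125
    = 74/128 = 0.578125
Since 0.578125 <= 1, Kraft's inequality IS satisfied.
A prefix code with these lengths CAN exist.

Kraft sum = 0.578125. Satisfied.


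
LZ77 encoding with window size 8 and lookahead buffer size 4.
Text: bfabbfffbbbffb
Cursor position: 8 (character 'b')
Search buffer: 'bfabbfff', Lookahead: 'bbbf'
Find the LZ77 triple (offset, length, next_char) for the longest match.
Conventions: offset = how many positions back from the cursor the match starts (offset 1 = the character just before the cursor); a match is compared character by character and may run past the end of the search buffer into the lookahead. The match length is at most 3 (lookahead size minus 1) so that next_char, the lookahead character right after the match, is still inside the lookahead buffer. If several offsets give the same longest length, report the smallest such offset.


Try each offset into the search buffer:
  offset=1 (pos 7, char 'f'): match length 0
  offset=2 (pos 6, char 'f'): match length 0
  offset=3 (pos 5, char 'f'): match length 0
  offset=4 (pos 4, char 'b'): match length 1
  offset=5 (pos 3, char 'b'): match length 2
  offset=6 (pos 2, char 'a'): match length 0
  offset=7 (pos 1, char 'f'): match length 0
  offset=8 (pos 0, char 'b'): match length 1
Longest match has length 2 at offset 5.
next_char = character at position 8 + 2 = 10 -> 'b'

Best match: offset=5, length=2 (matching 'bb' starting at position 3)
LZ77 triple: (5, 2, 'b')


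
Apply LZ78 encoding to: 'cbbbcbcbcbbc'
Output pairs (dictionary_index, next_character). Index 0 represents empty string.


LZ78 encoding steps:
Dictionary: {0: ''}
Step 1: w='' (idx 0), next='c' -> output (0, 'c'), add 'c' as idx 1
Step 2: w='' (idx 0), next='b' -> output (0, 'b'), add 'b' as idx 2
Step 3: w='b' (idx 2), next='b' -> output (2, 'b'), add 'bb' as idx 3
Step 4: w='c' (idx 1), next='b' -> output (1, 'b'), add 'cb' as idx 4
Step 5: w='cb' (idx 4), next='c' -> output (4, 'c'), add 'cbc' as idx 5
Step 6: w='bb' (idx 3), next='c' -> output (3, 'c'), add 'bbc' as idx 6


Encoded: [(0, 'c'), (0, 'b'), (2, 'b'), (1, 'b'), (4, 'c'), (3, 'c')]


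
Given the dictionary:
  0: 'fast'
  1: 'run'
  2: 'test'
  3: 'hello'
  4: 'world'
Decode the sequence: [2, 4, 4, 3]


Look up each index in the dictionary:
  2 -> 'test'
  4 -> 'world'
  4 -> 'world'
  3 -> 'hello'

Decoded: "test world world hello"


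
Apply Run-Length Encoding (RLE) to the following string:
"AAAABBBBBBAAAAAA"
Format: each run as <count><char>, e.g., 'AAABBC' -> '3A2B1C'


Scanning runs left to right:
  i=0: run of 'A' x 4 -> '4A'
  i=4: run of 'B' x 6 -> '6B'
  i=10: run of 'A' x 6 -> '6A'

RLE = 4A6B6A


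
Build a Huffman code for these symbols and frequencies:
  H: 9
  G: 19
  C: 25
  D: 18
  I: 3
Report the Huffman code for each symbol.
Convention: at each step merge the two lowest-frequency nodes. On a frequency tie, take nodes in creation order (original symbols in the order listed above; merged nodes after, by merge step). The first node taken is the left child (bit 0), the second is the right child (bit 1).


Huffman tree construction:
Step 1: Merge I(3) + H(9) = 12
Step 2: Merge (I+H)(12) + D(18) = 30
Step 3: Merge G(19) + C(25) = 44
Step 4: Merge ((I+H)+D)(30) + (G+C)(44) = 74
Read each symbol's code off the tree from the root (left child = 0, right child = 1).

Codes:
  H: 001 (length 3)
  G: 10 (length 2)
  C: 11 (length 2)
  D: 01 (length 2)
  I: 000 (length 3)
Average code length: 160/74 = 2.1622 bits/symbol


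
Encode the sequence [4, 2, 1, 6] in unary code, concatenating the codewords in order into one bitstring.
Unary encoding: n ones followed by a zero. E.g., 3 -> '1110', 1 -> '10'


Encode each number as n ones followed by a terminating 0:
  4 -> 11110 (5 bits)
  2 -> 110 (3 bits)
  1 -> 10 (2 bits)
  6 -> 1111110 (7 bits)
Total length = 5 + 3 + 2 + 7 = 17 bits.

Unary([4, 2, 1, 6]) = 11110110101111110 (17 bits)


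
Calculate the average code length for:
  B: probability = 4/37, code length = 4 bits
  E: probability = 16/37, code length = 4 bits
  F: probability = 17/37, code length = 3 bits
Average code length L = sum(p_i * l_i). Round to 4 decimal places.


Weighted contributions p_i * l_i:
  B: (4/37) * 4 = 16/37
  E: (16/37) * 4 = 64/37
  F: (17/37) * 3 = 51/37
Sum = (16 + 64 + 51)/37 = 131/37

L = 131/37 = 3.5405 bits/symbol


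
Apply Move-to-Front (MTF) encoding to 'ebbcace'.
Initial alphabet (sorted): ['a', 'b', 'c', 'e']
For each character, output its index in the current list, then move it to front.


MTF encoding:
'e': index 3 in ['a', 'b', 'c', 'e'] -> ['e', 'a', 'b', 'c']
'b': index 2 in ['e', 'a', 'b', 'c'] -> ['b', 'e', 'a', 'c']
'b': index 0 in ['b', 'e', 'a', 'c'] -> ['b', 'e', 'a', 'c']
'c': index 3 in ['b', 'e', 'a', 'c'] -> ['c', 'b', 'e', 'a']
'a': index 3 in ['c', 'b', 'e', 'a'] -> ['a', 'c', 'b', 'e']
'c': index 1 in ['a', 'c', 'b', 'e'] -> ['c', 'a', 'b', 'e']
'e': index 3 in ['c', 'a', 'b', 'e'] -> ['e', 'c', 'a', 'b']


Output: [3, 2, 0, 3, 3, 1, 3]


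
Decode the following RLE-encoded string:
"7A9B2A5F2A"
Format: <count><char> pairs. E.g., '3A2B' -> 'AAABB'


Expanding each <count><char> pair:
  7A -> 'AAAAAAA'
  9B -> 'BBBBBBBBB'
  2A -> 'AA'
  5F -> 'FFFFF'
  2A -> 'AA'

Decoded = AAAAAAABBBBBBBBBAAFFFFFAA


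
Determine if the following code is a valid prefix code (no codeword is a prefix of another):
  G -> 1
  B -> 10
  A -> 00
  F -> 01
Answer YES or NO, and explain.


Checking each pair (does one codeword prefix another?):
  G='1' vs B='10': prefix -- VIOLATION

NO -- this is NOT a valid prefix code. G (1) is a prefix of B (10).


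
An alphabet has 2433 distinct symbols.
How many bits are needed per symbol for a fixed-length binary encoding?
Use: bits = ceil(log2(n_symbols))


log2(2433) = 11.2485
Bracket: 2^11 = 2048 < 2433 <= 2^12 = 4096
So ceil(log2(2433)) = 12

bits = ceil(log2(2433)) = ceil(11.2485) = 12 bits


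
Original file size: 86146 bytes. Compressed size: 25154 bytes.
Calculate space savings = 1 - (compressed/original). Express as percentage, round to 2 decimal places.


ratio = compressed/original = 25154/86146 = 0.291993
savings = 1 - ratio = 1 - 0.291993 = 0.708007
as a percentage: 0.708007 * 100 = 70.8%

Space savings = 1 - 25154/86146 = 70.8%


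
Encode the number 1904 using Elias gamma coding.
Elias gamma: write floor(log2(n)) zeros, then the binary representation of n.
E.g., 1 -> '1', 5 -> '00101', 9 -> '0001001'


num_bits = floor(log2(1904)) + 1 = 11
leading_zeros = num_bits - 1 = 10
binary(1904) = 11101110000

Elias gamma(1904) = '0000000000' + '11101110000' = 000000000011101110000 (21 bits)


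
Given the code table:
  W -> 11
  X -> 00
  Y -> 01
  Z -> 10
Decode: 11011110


Decoding:
11 -> W
01 -> Y
11 -> W
10 -> Z


Result: WYWZ


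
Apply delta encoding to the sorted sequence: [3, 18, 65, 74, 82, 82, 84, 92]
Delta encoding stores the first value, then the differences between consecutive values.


First value: 3
Deltas:
  18 - 3 = 15
  65 - 18 = 47
  74 - 65 = 9
  82 - 74 = 8
  82 - 82 = 0
  84 - 82 = 2
  92 - 84 = 8


Delta encoded: [3, 15, 47, 9, 8, 0, 2, 8]


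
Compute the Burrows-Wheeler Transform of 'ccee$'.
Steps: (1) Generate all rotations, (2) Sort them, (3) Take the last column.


Rotations (sorted):
  0: $ccee -> last char: e
  1: ccee$ -> last char: $
  2: cee$c -> last char: c
  3: e$cce -> last char: e
  4: ee$cc -> last char: c


BWT = e$cec


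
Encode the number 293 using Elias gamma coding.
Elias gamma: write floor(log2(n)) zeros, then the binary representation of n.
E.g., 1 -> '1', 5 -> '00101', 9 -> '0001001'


num_bits = floor(log2(293)) + 1 = 9
leading_zeros = num_bits - 1 = 8
binary(293) = 100100101

Elias gamma(293) = '00000000' + '100100101' = 00000000100100101 (17 bits)


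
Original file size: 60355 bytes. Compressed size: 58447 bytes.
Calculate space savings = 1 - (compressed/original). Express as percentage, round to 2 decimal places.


ratio = compressed/original = 58447/60355 = 0.968387
savings = 1 - ratio = 1 - 0.968387 = 0.031613
as a percentage: 0.031613 * 100 = 3.16%

Space savings = 1 - 58447/60355 = 3.16%


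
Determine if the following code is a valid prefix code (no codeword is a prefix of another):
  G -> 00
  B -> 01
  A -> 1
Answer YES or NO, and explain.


Checking each pair (does one codeword prefix another?):
  G='00' vs B='01': no prefix
  G='00' vs A='1': no prefix
  B='01' vs G='00': no prefix
  B='01' vs A='1': no prefix
  A='1' vs G='00': no prefix
  A='1' vs B='01': no prefix
No violation found over all pairs.

YES -- this is a valid prefix code. No codeword is a prefix of any other codeword.


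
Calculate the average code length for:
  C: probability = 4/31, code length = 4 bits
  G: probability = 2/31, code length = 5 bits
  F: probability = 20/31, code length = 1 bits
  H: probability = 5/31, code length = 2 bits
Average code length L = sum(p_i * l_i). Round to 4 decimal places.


Weighted contributions p_i * l_i:
  C: (4/31) * 4 = 16/31
  G: (2/31) * 5 = 10/31
  F: (20/31) * 1 = 20/31
  H: (5/31) * 2 = 10/31
Sum = (16 + 10 + 20 + 10)/31 = 56/31

L = 56/31 = 1.8065 bits/symbol


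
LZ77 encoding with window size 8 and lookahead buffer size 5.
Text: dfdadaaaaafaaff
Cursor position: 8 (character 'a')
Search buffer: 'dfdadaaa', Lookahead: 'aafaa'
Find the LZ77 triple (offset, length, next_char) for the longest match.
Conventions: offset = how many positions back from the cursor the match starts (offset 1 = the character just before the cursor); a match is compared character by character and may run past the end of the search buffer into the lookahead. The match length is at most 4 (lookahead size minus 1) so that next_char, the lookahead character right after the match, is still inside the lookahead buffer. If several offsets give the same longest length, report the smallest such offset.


Try each offset into the search buffer:
  offset=1 (pos 7, char 'a'): match length 2
  offset=2 (pos 6, char 'a'): match length 2
  offset=3 (pos 5, char 'a'): match length 2
  offset=4 (pos 4, char 'd'): match length 0
  offset=5 (pos 3, char 'a'): match length 1
  offset=6 (pos 2, char 'd'): match length 0
  offset=7 (pos 1, char 'f'): match length 0
  offset=8 (pos 0, char 'd'): match length 0
Longest match has length 2, found at offsets 1, 2, 3; take the smallest, offset 1.
next_char = character at position 8 + 2 = 10 -> 'f'

Best match: offset=1, length=2 (matching 'aa' starting at position 7)
LZ77 triple: (1, 2, 'f')


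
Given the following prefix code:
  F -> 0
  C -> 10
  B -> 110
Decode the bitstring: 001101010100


Decoding step by step:
Bits 0 -> F
Bits 0 -> F
Bits 110 -> B
Bits 10 -> C
Bits 10 -> C
Bits 10 -> C
Bits 0 -> F


Decoded message: FFBCCCF


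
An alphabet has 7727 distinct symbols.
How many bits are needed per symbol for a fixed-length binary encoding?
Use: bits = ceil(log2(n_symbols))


log2(7727) = 12.9157
Bracket: 2^12 = 4096 < 7727 <= 2^13 = 8192
So ceil(log2(7727)) = 13

bits = ceil(log2(7727)) = ceil(12.9157) = 13 bits


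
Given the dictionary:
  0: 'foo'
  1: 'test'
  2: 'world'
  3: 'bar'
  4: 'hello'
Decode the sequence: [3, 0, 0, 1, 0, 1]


Look up each index in the dictionary:
  3 -> 'bar'
  0 -> 'foo'
  0 -> 'foo'
  1 -> 'test'
  0 -> 'foo'
  1 -> 'test'

Decoded: "bar foo foo test foo test"


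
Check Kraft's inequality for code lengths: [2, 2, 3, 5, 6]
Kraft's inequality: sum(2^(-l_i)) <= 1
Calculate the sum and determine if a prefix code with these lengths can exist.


Sum = 2^(-2) + 2^(-2) + 2^(-3) + 2^(-5) + 2^(-6)
    = 0.25 + 0.25 + 0.125 + 0.03125 + 0.015625
    = 43/64 = 0.671875
Since 0.671875 <= 1, Kraft's inequality IS satisfied.
A prefix code with these lengths CAN exist.

Kraft sum = 0.671875. Satisfied.


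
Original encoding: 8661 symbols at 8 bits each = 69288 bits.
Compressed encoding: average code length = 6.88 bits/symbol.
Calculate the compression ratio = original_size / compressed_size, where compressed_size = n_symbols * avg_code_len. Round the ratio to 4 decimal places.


original_size = n_symbols * orig_bits = 8661 * 8 = 69288 bits
compressed_size = n_symbols * avg_code_len = 8661 * 6.88 = 59587.68 bits
ratio = original_size / compressed_size = 69288 / 59587.68 = 1.1628

Compression ratio = 1.1628


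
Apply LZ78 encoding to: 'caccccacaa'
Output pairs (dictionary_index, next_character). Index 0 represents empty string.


LZ78 encoding steps:
Dictionary: {0: ''}
Step 1: w='' (idx 0), next='c' -> output (0, 'c'), add 'c' as idx 1
Step 2: w='' (idx 0), next='a' -> output (0, 'a'), add 'a' as idx 2
Step 3: w='c' (idx 1), next='c' -> output (1, 'c'), add 'cc' as idx 3
Step 4: w='cc' (idx 3), next='a' -> output (3, 'a'), add 'cca' as idx 4
Step 5: w='c' (idx 1), next='a' -> output (1, 'a'), add 'ca' as idx 5
Step 6: w='a' (idx 2), end of input -> output (2, '')


Encoded: [(0, 'c'), (0, 'a'), (1, 'c'), (3, 'a'), (1, 'a'), (2, '')]


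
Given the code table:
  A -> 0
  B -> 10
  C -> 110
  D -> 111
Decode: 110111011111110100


Decoding:
110 -> C
111 -> D
0 -> A
111 -> D
111 -> D
10 -> B
10 -> B
0 -> A


Result: CDADDBBA


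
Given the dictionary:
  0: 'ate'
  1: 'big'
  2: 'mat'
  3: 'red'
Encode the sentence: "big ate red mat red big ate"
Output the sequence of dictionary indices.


Look up each word in the dictionary:
  'big' -> 1
  'ate' -> 0
  'red' -> 3
  'mat' -> 2
  'red' -> 3
  'big' -> 1
  'ate' -> 0

Encoded: [1, 0, 3, 2, 3, 1, 0]


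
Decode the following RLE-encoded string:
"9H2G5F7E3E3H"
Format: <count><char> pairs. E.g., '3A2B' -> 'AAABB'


Expanding each <count><char> pair:
  9H -> 'HHHHHHHHH'
  2G -> 'GG'
  5F -> 'FFFFF'
  7E -> 'EEEEEEE'
  3E -> 'EEE'
  3H -> 'HHH'

Decoded = HHHHHHHHHGGFFFFFEEEEEEEEEEHHH


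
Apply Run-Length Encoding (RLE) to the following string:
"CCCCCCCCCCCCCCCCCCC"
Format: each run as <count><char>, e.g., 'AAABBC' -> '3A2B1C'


Scanning runs left to right:
  i=0: run of 'C' x 19 -> '19C'

RLE = 19C


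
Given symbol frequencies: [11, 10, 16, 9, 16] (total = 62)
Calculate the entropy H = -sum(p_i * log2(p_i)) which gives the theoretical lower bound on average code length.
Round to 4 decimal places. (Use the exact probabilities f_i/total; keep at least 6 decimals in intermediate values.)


Per-symbol terms -p_i * log2(p_i) with p_i = f_i/62:
  p = 11/62 = 0.177419: log2(p) = -2.494765, -p*log2(p) = 0.442620
  p = 10/62 = 0.161290: log2(p) = -2.632268, -p*log2(p) = 0.424559
  p = 16/62 = 0.258065: log2(p) = -1.954196, -p*log2(p) = 0.504309
  p = 9/62 = 0.145161: log2(p) = -2.784271, -p*log2(p) = 0.404168
  p = 16/62 = 0.258065: log2(p) = -1.954196, -p*log2(p) = 0.504309
H = 0.442620 + 0.424559 + 0.504309 + 0.404168 + 0.504309 = 2.279965

H = 2.28 bits/symbol


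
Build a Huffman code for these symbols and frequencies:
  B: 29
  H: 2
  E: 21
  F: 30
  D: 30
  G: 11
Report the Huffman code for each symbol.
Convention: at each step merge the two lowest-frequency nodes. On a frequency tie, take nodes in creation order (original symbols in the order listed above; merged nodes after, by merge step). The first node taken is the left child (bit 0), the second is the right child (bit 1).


Huffman tree construction:
Step 1: Merge H(2) + G(11) = 13
Step 2: Merge (H+G)(13) + E(21) = 34
Step 3: Merge B(29) + F(30) = 59
Step 4: Merge D(30) + ((H+G)+E)(34) = 64
Step 5: Merge (B+F)(59) + (D+((H+G)+E))(64) = 123
Read each symbol's code off the tree from the root (left child = 0, right child = 1).

Codes:
  B: 00 (length 2)
  H: 1100 (length 4)
  E: 111 (length 3)
  F: 01 (length 2)
  D: 10 (length 2)
  G: 1101 (length 4)
Average code length: 293/123 = 2.3821 bits/symbol


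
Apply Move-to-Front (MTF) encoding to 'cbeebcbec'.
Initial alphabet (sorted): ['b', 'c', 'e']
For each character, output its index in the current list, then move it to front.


MTF encoding:
'c': index 1 in ['b', 'c', 'e'] -> ['c', 'b', 'e']
'b': index 1 in ['c', 'b', 'e'] -> ['b', 'c', 'e']
'e': index 2 in ['b', 'c', 'e'] -> ['e', 'b', 'c']
'e': index 0 in ['e', 'b', 'c'] -> ['e', 'b', 'c']
'b': index 1 in ['e', 'b', 'c'] -> ['b', 'e', 'c']
'c': index 2 in ['b', 'e', 'c'] -> ['c', 'b', 'e']
'b': index 1 in ['c', 'b', 'e'] -> ['b', 'c', 'e']
'e': index 2 in ['b', 'c', 'e'] -> ['e', 'b', 'c']
'c': index 2 in ['e', 'b', 'c'] -> ['c', 'e', 'b']


Output: [1, 1, 2, 0, 1, 2, 1, 2, 2]


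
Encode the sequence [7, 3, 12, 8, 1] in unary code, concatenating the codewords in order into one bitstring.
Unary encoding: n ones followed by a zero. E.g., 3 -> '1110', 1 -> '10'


Encode each number as n ones followed by a terminating 0:
  7 -> 11111110 (8 bits)
  3 -> 1110 (4 bits)
  12 -> 1111111111110 (13 bits)
  8 -> 111111110 (9 bits)
  1 -> 10 (2 bits)
Total length = 8 + 4 + 13 + 9 + 2 = 36 bits.

Unary([7, 3, 12, 8, 1]) = 111111101110111111111111011111111010 (36 bits)


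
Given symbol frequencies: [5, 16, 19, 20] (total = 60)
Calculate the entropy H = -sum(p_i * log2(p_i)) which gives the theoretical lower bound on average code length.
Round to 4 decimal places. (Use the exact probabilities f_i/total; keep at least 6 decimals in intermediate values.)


Per-symbol terms -p_i * log2(p_i) with p_i = f_i/60:
  p = 5/60 = 0.083333: log2(p) = -3.584963, -p*log2(p) = 0.298747
  p = 16/60 = 0.266667: log2(p) = -1.906891, -p*log2(p) = 0.508504
  p = 19/60 = 0.316667: log2(p) = -1.658963, -p*log2(p) = 0.525338
  p = 20/60 = 0.333333: log2(p) = -1.584963, -p*log2(p) = 0.528321
H = 0.298747 + 0.508504 + 0.525338 + 0.528321 = 1.860910

H = 1.8609 bits/symbol


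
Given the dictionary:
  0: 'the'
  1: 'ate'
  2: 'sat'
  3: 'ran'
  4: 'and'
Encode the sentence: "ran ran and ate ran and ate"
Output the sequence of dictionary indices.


Look up each word in the dictionary:
  'ran' -> 3
  'ran' -> 3
  'and' -> 4
  'ate' -> 1
  'ran' -> 3
  'and' -> 4
  'ate' -> 1

Encoded: [3, 3, 4, 1, 3, 4, 1]


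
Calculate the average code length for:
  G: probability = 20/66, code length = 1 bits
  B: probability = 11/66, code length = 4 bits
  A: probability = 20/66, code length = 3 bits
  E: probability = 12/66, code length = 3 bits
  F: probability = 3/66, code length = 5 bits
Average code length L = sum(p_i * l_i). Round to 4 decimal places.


Weighted contributions p_i * l_i:
  G: (20/66) * 1 = 20/66
  B: (11/66) * 4 = 44/66
  A: (20/66) * 3 = 60/66
  E: (12/66) * 3 = 36/66
  F: (3/66) * 5 = 15/66
Sum = (20 + 44 + 60 + 36 + 15)/66 = 175/66

L = 175/66 = 2.6515 bits/symbol


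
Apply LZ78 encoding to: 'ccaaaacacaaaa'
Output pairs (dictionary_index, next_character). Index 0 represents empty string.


LZ78 encoding steps:
Dictionary: {0: ''}
Step 1: w='' (idx 0), next='c' -> output (0, 'c'), add 'c' as idx 1
Step 2: w='c' (idx 1), next='a' -> output (1, 'a'), add 'ca' as idx 2
Step 3: w='' (idx 0), next='a' -> output (0, 'a'), add 'a' as idx 3
Step 4: w='a' (idx 3), next='a' -> output (3, 'a'), add 'aa' as idx 4
Step 5: w='ca' (idx 2), next='c' -> output (2, 'c'), add 'cac' as idx 5
Step 6: w='aa' (idx 4), next='a' -> output (4, 'a'), add 'aaa' as idx 6
Step 7: w='a' (idx 3), end of input -> output (3, '')


Encoded: [(0, 'c'), (1, 'a'), (0, 'a'), (3, 'a'), (2, 'c'), (4, 'a'), (3, '')]


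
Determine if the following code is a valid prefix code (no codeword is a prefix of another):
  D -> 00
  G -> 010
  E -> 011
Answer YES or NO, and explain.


Checking each pair (does one codeword prefix another?):
  D='00' vs G='010': no prefix
  D='00' vs E='011': no prefix
  G='010' vs D='00': no prefix
  G='010' vs E='011': no prefix
  E='011' vs D='00': no prefix
  E='011' vs G='010': no prefix
No violation found over all pairs.

YES -- this is a valid prefix code. No codeword is a prefix of any other codeword.


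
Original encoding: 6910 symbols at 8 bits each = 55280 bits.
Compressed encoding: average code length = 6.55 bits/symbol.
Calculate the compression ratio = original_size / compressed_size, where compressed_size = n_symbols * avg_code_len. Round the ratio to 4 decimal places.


original_size = n_symbols * orig_bits = 6910 * 8 = 55280 bits
compressed_size = n_symbols * avg_code_len = 6910 * 6.55 = 45260.5 bits
ratio = original_size / compressed_size = 55280 / 45260.5 = 1.2214

Compression ratio = 1.2214


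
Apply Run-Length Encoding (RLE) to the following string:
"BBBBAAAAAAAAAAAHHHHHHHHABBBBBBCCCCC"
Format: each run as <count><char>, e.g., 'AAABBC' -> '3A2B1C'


Scanning runs left to right:
  i=0: run of 'B' x 4 -> '4B'
  i=4: run of 'A' x 11 -> '11A'
  i=15: run of 'H' x 8 -> '8H'
  i=23: run of 'A' x 1 -> '1A'
  i=24: run of 'B' x 6 -> '6B'
  i=30: run of 'C' x 5 -> '5C'

RLE = 4B11A8H1A6B5C


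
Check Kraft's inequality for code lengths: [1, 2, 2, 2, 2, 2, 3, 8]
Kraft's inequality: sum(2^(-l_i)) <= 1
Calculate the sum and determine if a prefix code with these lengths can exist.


Sum = 2^(-1) + 2^(-2) + 2^(-2) + 2^(-2) + 2^(-2) + 2^(-2) + 2^(-3) + 2^(-8)
    = 0.5 + 0.25 + 0.25 + 0.25 + 0.25 + 0.25 + 0.125 + 0.00390625
    = 481/256 = 1.87890625
Since 1.87890625 > 1, Kraft's inequality is NOT satisfied.
A prefix code with these lengths CANNOT exist.

Kraft sum = 1.87890625. Not satisfied.


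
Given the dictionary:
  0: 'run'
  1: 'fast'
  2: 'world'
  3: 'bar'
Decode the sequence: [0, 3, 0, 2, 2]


Look up each index in the dictionary:
  0 -> 'run'
  3 -> 'bar'
  0 -> 'run'
  2 -> 'world'
  2 -> 'world'

Decoded: "run bar run world world"


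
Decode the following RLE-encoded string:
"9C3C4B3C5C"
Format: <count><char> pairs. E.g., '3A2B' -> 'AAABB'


Expanding each <count><char> pair:
  9C -> 'CCCCCCCCC'
  3C -> 'CCC'
  4B -> 'BBBB'
  3C -> 'CCC'
  5C -> 'CCCCC'

Decoded = CCCCCCCCCCCCBBBBCCCCCCCC


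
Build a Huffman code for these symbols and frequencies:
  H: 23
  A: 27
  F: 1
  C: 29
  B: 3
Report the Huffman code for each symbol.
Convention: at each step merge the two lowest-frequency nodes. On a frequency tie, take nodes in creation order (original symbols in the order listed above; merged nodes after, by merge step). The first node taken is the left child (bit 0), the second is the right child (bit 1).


Huffman tree construction:
Step 1: Merge F(1) + B(3) = 4
Step 2: Merge (F+B)(4) + H(23) = 27
Step 3: Merge A(27) + ((F+B)+H)(27) = 54
Step 4: Merge C(29) + (A+((F+B)+H))(54) = 83
Read each symbol's code off the tree from the root (left child = 0, right child = 1).

Codes:
  H: 111 (length 3)
  A: 10 (length 2)
  F: 1100 (length 4)
  C: 0 (length 1)
  B: 1101 (length 4)
Average code length: 168/83 = 2.0241 bits/symbol


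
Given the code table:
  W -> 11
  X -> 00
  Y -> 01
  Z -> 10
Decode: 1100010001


Decoding:
11 -> W
00 -> X
01 -> Y
00 -> X
01 -> Y


Result: WXYXY


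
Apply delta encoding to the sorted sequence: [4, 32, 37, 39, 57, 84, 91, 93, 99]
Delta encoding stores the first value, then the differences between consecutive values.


First value: 4
Deltas:
  32 - 4 = 28
  37 - 32 = 5
  39 - 37 = 2
  57 - 39 = 18
  84 - 57 = 27
  91 - 84 = 7
  93 - 91 = 2
  99 - 93 = 6


Delta encoded: [4, 28, 5, 2, 18, 27, 7, 2, 6]


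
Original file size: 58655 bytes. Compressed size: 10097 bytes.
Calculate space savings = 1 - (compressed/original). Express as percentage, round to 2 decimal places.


ratio = compressed/original = 10097/58655 = 0.172142
savings = 1 - ratio = 1 - 0.172142 = 0.827858
as a percentage: 0.827858 * 100 = 82.79%

Space savings = 1 - 10097/58655 = 82.79%


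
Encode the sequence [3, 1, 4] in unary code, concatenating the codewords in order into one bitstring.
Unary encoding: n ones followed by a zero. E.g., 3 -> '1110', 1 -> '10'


Encode each number as n ones followed by a terminating 0:
  3 -> 1110 (4 bits)
  1 -> 10 (2 bits)
  4 -> 11110 (5 bits)
Total length = 4 + 2 + 5 = 11 bits.

Unary([3, 1, 4]) = 11101011110 (11 bits)


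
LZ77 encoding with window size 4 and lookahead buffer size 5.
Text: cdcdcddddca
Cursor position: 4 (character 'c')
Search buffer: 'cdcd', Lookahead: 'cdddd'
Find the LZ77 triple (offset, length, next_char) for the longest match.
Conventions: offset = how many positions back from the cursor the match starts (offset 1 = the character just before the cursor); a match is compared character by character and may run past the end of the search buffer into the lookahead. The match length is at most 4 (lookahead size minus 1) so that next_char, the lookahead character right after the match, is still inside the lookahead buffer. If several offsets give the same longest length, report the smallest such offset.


Try each offset into the search buffer:
  offset=1 (pos 3, char 'd'): match length 0
  offset=2 (pos 2, char 'c'): match length 2
  offset=3 (pos 1, char 'd'): match length 0
  offset=4 (pos 0, char 'c'): match length 2
Longest match has length 2, found at offsets 2, 4; take the smallest, offset 2.
next_char = character at position 4 + 2 = 6 -> 'd'

Best match: offset=2, length=2 (matching 'cd' starting at position 2)
LZ77 triple: (2, 2, 'd')


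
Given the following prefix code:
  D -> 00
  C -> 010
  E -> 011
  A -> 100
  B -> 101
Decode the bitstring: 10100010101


Decoding step by step:
Bits 101 -> B
Bits 00 -> D
Bits 010 -> C
Bits 101 -> B


Decoded message: BDCB


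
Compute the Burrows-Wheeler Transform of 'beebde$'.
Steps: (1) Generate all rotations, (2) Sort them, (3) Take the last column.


Rotations (sorted):
  0: $beebde -> last char: e
  1: bde$bee -> last char: e
  2: beebde$ -> last char: $
  3: de$beeb -> last char: b
  4: e$beebd -> last char: d
  5: ebde$be -> last char: e
  6: eebde$b -> last char: b


BWT = ee$bdeb


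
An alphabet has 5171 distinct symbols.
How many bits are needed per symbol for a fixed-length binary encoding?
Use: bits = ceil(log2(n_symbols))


log2(5171) = 12.3362
Bracket: 2^12 = 4096 < 5171 <= 2^13 = 8192
So ceil(log2(5171)) = 13

bits = ceil(log2(5171)) = ceil(12.3362) = 13 bits


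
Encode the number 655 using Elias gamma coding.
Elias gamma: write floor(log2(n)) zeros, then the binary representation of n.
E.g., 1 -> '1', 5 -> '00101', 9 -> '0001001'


num_bits = floor(log2(655)) + 1 = 10
leading_zeros = num_bits - 1 = 9
binary(655) = 1010001111

Elias gamma(655) = '000000000' + '1010001111' = 0000000001010001111 (19 bits)
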